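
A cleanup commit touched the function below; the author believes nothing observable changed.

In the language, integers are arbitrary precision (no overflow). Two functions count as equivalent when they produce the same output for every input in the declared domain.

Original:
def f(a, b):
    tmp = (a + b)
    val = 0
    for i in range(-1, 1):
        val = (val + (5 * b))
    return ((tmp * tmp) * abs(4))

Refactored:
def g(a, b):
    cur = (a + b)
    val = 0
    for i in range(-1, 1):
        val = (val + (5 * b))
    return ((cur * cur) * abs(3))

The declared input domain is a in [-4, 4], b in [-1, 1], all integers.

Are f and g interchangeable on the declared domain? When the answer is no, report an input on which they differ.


There is a counterexample at a=-4, b=-1: 100 on one side, 75 on the other.
f: tmp becomes -5; next val becomes 0; next at i=-1:; next val becomes -5; next at i=0:; next val becomes -10; next final value 100
g: cur becomes -5; next val becomes 0; next at i=-1:; next val becomes -5; next at i=0:; next val becomes -10; next final value 75
verdict: not equivalent; witness: a=-4, b=-1


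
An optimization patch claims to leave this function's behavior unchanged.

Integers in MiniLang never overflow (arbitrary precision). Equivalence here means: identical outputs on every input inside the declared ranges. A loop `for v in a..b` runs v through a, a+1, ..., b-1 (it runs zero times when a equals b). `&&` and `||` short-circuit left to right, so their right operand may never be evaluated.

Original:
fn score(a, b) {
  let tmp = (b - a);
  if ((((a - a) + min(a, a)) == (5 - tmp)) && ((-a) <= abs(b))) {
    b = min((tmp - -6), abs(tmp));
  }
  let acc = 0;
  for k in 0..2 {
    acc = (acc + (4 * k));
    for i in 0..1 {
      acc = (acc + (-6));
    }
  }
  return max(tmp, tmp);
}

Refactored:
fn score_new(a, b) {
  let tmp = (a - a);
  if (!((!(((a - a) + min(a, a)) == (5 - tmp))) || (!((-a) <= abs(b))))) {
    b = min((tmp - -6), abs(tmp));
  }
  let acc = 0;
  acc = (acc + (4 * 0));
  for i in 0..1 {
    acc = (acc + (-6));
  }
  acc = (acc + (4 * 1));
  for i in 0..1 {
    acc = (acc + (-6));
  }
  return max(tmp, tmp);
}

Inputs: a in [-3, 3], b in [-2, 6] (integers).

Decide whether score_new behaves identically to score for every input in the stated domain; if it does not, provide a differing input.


There is a counterexample at a=-3, b=-2: 1 on one side, 0 on the other.
score: tmp becomes 1; next ((((a - a) + min(a, a)) == (5 - tmp)) && ((-a) <= abs(b))) evaluates to false; next acc becomes 0; next at k=0:; next acc becomes 0; next at i=0:; next acc becomes -6; next at k=1:; next acc becomes -2; next at i=0:; next acc becomes -8; next final value 1
score_new: tmp becomes 0; next (!((!(((a - a) + min(a, a)) == (5 - tmp))) || (!((-a) <= abs(b))))) evaluates to false; next acc becomes 0; next acc becomes 0; next at i=0:; next acc becomes -6; next acc becomes -2; next at i=0:; next acc becomes -8; next final value 0
verdict: not equivalent; witness: a=-3, b=-2


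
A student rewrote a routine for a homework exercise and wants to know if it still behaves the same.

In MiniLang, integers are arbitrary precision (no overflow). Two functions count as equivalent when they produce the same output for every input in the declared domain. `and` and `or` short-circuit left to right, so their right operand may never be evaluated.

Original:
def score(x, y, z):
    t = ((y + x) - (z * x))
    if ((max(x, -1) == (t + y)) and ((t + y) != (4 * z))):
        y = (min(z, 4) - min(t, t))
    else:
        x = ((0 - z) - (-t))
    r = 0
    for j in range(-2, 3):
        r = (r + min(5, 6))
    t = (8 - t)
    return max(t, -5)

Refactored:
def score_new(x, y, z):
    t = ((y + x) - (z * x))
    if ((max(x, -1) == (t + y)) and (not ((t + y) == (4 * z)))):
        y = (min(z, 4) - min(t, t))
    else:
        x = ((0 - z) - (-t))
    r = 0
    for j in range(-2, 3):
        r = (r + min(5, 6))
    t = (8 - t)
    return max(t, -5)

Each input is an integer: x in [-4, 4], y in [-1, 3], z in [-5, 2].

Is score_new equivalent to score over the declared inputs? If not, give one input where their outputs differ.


This is a faithful refactor — comparison usage differs, and boolean connective usage differs, but the computed results match everywhere.
One worked example (x=0, y=0, z=0) — score: t := 0 | ((max(x, -1) == (t + y)) and ((t + y) != (4 * z))): false | x := 0 | r := 0 | iter j=-2: | r := 5 | iter j=-1: | r := 10 | iter j=0: | r := 15 | iter j=1: | r := 20 | iter j=2: | r := 25 | t := 8 | result 8; score_new: t := 0 | ((max(x, -1) == (t + y)) and (not ((t + y) == (4 * z)))): false | x := 0 | r := 0 | iter j=-2: | r := 5 | iter j=-1: | r := 10 | iter j=0: | r := 15 | iter j=1: | r := 20 | iter j=2: | r := 25 | t := 8 | result 8; agreement on 8.
Every one of the 360 inputs gives matching results.
verdict: equivalent


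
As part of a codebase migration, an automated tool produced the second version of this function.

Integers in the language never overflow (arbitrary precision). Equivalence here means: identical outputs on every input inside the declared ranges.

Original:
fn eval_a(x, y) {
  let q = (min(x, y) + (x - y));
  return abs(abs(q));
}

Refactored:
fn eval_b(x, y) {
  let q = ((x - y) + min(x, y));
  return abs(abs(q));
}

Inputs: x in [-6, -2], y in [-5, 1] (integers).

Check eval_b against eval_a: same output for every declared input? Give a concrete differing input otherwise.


The two are interchangeable: same computation, different form, and every declared input agrees.
Spot check at x=-3, y=-1 — eval_a: q=-5, then returns 5. eval_b: q=-5, then returns 5. Both give 5.
Across all 35 domain points the two functions coincide.
verdict: equivalent


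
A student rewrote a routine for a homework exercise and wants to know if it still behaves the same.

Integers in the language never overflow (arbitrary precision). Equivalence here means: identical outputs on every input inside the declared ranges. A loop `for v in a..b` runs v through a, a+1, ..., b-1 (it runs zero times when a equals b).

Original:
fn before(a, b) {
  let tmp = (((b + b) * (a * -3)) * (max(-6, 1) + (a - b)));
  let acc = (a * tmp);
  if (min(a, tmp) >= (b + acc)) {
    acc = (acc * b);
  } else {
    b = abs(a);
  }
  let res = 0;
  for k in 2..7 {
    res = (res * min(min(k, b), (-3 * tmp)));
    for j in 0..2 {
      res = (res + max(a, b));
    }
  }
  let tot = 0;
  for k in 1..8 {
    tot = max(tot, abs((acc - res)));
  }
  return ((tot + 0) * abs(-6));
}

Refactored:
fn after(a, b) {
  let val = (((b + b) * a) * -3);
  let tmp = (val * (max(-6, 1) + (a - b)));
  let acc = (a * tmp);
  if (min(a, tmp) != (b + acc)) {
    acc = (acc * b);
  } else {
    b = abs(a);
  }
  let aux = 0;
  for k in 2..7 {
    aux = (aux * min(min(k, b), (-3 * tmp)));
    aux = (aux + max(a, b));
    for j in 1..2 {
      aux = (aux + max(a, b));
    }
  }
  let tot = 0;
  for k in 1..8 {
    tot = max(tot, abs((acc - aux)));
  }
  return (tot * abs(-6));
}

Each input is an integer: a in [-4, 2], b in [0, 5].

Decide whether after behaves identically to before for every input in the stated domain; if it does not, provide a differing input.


Run the pair on a=-4, b=0.
before: tmp := 0 | acc := 0 | (min(a, tmp) >= (b + acc)): false | b := 4 | res := 0 | iter k=2: | res := 0 | iter j=0: | res := 4 | iter j=1: | res := 8 | iter k=3: | res := 0 | iter j=0: | res := 4 | iter j=1: | res := 8 | iter k=4: | res := 0 | iter j=0: | res := 4 | iter j=1: | res := 8 | iter k=5: | res := 0 | iter j=0: | res := 4 | iter j=1: | res := 8 | iter k=6: | res := 0 | iter j=0: | res := 4 | iter j=1: | res := 8 | tot := 0 | iter k=1: | tot := 8 | iter k=2: | tot := 8 | iter k=3: | tot := 8 | iter k=4: | tot := 8 | iter k=5: | tot := 8 | iter k=6: | tot := 8 | iter k=7: | tot := 8 | result 48
after: val := 0 | tmp := 0 | acc := 0 | (min(a, tmp) != (b + acc)): true | acc := 0 | aux := 0 | iter k=2: | aux := 0 | aux := 0 | iter j=1: | aux := 0 | iter k=3: | aux := 0 | aux := 0 | iter j=1: | aux := 0 | iter k=4: | aux := 0 | aux := 0 | iter j=1: | aux := 0 | iter k=5: | aux := 0 | aux := 0 | iter j=1: | aux := 0 | iter k=6: | aux := 0 | aux := 0 | iter j=1: | aux := 0 | tot := 0 | iter k=1: | tot := 0 | iter k=2: | tot := 0 | iter k=3: | tot := 0 | iter k=4: | tot := 0 | iter k=5: | tot := 0 | iter k=6: | tot := 0 | iter k=7: | tot := 0 | result 0
48 != 0, so the rewrite changes behavior.
verdict: not equivalent; witness: a=-4, b=0


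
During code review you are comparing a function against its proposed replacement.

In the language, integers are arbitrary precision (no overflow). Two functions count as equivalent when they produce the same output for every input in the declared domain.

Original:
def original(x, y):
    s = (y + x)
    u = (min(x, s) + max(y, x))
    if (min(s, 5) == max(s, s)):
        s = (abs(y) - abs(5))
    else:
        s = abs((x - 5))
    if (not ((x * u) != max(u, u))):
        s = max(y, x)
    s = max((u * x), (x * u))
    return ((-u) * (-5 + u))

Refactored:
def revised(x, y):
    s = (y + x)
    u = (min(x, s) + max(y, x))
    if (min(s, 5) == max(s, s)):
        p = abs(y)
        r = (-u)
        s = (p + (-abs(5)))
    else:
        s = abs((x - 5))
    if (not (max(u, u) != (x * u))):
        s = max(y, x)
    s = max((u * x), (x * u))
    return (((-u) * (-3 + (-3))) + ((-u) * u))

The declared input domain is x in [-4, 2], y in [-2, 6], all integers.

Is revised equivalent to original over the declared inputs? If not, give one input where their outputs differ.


Run the pair on x=-4, y=-2.
original: s = -6; u = -8; (min(s, 5) == max(s, s)) -> true; s = -3; (not ((x * u) != max(u, u))) -> false; s = 32; return -104
revised: s = -6; u = -8; (min(s, 5) == max(s, s)) -> true; p = 2; r = 8; s = -3; (not (max(u, u) != (x * u))) -> false; s = 32; return -112
-104 != -112, so the rewrite changes behavior.
verdict: not equivalent; witness: x=-4, y=-2


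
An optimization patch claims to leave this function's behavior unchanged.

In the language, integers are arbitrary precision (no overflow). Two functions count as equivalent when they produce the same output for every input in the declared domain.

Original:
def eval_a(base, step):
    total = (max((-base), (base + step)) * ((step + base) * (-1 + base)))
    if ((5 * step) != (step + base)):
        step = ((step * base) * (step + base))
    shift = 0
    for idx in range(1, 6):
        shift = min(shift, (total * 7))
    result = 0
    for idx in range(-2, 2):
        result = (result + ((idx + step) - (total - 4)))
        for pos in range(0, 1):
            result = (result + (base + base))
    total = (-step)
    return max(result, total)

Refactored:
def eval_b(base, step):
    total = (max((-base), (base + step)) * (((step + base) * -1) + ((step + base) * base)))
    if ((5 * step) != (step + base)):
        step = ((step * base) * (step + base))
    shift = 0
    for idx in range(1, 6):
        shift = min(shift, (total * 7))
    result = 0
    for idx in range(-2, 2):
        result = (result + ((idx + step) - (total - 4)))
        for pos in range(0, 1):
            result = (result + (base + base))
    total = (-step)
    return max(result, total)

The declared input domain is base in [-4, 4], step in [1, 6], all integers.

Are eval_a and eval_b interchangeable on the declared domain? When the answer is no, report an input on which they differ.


Reading the diff, among the changes: arithmetic usage differs.
Spot check at base=-3, step=4 — eval_a: total := -12 | ((5 * step) != (step + base)): true | step := -12 | shift := 0 | iter idx=1: | shift := -84 | iter idx=2: | shift := -84 | iter idx=3: | shift := -84 | iter idx=4: | shift := -84 | iter idx=5: | shift := -84 | result := 0 | iter idx=-2: | result := 2 | iter pos=0: | result := -4 | iter idx=-1: | result := -1 | iter pos=0: | result := -7 | iter idx=0: | result := -3 | iter pos=0: | result := -9 | iter idx=1: | result := -4 | iter pos=0: | result := -10 | total := 12 | result 12. eval_b: total := -12 | ((5 * step) != (step + base)): true | step := -12 | shift := 0 | iter idx=1: | shift := -84 | iter idx=2: | shift := -84 | iter idx=3: | shift := -84 | iter idx=4: | shift := -84 | iter idx=5: | shift := -84 | result := 0 | iter idx=-2: | result := 2 | iter pos=0: | result := -4 | iter idx=-1: | result := -1 | iter pos=0: | result := -7 | iter idx=0: | result := -3 | iter pos=0: | result := -9 | iter idx=1: | result := -4 | iter pos=0: | result := -10 | total := 12 | result 12. Both give 12.
Sweeping the whole domain (54 inputs) finds no disagreement.
verdict: equivalent


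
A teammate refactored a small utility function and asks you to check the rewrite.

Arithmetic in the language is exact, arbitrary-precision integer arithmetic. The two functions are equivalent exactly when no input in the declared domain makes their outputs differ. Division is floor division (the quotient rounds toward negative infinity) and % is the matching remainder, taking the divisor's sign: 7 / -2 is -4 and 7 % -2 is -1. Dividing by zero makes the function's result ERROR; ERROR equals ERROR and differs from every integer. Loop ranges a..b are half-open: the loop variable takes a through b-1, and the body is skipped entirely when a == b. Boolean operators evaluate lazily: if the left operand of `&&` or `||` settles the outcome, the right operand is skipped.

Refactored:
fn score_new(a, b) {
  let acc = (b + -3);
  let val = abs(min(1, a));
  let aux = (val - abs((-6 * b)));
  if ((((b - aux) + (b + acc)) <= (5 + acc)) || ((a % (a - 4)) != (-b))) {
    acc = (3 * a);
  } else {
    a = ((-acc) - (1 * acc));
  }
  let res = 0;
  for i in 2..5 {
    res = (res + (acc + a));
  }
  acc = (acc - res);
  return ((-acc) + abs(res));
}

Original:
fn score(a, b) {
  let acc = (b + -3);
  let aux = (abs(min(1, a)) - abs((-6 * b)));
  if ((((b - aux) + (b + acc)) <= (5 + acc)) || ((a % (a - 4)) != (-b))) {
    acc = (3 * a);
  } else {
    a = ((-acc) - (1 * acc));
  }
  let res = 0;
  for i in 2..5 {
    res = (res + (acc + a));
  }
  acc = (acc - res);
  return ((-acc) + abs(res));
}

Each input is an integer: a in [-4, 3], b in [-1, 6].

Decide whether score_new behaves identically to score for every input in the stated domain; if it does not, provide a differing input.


Changes here: local variable names differ, statement counts differ; the full 64-point sweep finds no disagreement.
verdict: equivalent


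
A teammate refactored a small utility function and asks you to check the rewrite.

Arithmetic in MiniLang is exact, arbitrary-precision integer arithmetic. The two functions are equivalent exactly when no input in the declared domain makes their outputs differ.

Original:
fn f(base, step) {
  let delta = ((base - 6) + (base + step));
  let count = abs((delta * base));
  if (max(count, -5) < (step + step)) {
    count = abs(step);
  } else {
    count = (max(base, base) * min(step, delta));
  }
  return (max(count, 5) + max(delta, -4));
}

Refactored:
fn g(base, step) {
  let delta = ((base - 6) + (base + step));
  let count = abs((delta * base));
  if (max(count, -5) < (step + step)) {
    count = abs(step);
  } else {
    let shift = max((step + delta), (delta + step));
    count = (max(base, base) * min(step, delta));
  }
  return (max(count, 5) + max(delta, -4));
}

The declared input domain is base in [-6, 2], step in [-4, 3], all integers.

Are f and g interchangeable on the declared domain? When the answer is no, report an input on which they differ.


Reading the diff, among the changes: arithmetic usage differs, plus min/max/abs usage differs, plus statement counts differ, plus local variable names differ.
Spot check at base=-4, step=-4 — f: delta := -18 | count := 72 | (max(count, -5) < (step + step)): false | count := 72 | result 68. g: delta := -18 | count := 72 | (max(count, -5) < (step + step)): false | shift := -22 | count := 72 | result 68. Both give 68.
Every one of the 72 inputs gives matching results.
verdict: equivalent


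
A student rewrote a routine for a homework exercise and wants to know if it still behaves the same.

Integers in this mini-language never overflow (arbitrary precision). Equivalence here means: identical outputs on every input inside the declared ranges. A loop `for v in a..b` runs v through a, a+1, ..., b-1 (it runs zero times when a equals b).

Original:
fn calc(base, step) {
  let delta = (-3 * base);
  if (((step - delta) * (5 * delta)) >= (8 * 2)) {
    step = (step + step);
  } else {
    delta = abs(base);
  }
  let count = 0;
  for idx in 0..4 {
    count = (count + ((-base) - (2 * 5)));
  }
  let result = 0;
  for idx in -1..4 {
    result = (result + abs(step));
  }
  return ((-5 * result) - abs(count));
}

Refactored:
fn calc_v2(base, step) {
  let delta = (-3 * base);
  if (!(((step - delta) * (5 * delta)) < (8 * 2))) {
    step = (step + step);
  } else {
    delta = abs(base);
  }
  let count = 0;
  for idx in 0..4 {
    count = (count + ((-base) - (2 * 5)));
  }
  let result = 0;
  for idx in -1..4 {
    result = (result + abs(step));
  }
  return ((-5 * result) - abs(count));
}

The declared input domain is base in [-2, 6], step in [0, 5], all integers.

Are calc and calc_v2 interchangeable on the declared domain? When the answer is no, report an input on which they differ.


Behavior is preserved: although boolean connective usage differs; comparison usage differs, the outputs never diverge.
Spot check at base=6, step=4 — calc: delta = -18; (((step - delta) * (5 * delta)) >= (8 * 2)) -> false; delta = 6; count = 0; [idx=0]; count = -16; [idx=1]; count = -32; [idx=2]; count = -48; [idx=3]; count = -64; result = 0; [idx=-1]; result = 4; [idx=0]; result = 8; [idx=1]; result = 12; [idx=2]; result = 16; [idx=3]; result = 20; return -164. calc_v2: delta = -18; (!(((step - delta) * (5 * delta)) < (8 * 2))) -> false; delta = 6; count = 0; [idx=0]; count = -16; [idx=1]; count = -32; [idx=2]; count = -48; [idx=3]; count = -64; result = 0; [idx=-1]; result = 4; [idx=0]; result = 8; [idx=1]; result = 12; [idx=2]; result = 16; [idx=3]; result = 20; return -164. Both give -164.
An exhaustive pass over the 54 declared inputs shows identical outputs.
verdict: equivalent


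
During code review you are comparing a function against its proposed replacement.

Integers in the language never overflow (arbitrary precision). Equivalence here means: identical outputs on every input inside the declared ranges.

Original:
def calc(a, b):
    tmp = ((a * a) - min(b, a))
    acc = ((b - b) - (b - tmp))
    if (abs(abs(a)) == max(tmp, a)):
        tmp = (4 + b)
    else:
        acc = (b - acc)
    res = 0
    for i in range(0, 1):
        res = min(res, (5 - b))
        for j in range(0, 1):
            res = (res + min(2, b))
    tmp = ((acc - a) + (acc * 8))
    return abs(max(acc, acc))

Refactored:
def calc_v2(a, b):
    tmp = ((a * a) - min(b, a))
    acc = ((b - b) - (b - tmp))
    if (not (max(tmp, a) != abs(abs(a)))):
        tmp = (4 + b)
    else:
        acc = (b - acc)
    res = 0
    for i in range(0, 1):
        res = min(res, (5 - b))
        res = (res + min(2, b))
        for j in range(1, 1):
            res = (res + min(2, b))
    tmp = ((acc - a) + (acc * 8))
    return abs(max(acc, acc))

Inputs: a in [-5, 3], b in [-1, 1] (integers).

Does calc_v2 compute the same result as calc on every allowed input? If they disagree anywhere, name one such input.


Reading the diff, among the changes: comparison usage differs; min/max/abs usage differs; boolean connective usage differs; loop structure differs; statement counts differ; constant usage differs; arithmetic usage differs.
As a probe, take a=-1, b=0: calc runs tmp becomes 2; next acc becomes 2; next (abs(abs(a)) == max(tmp, a)) evaluates to false; next acc becomes -2; next res becomes 0; next at i=0:; next res becomes 0; next at j=0:; next res becomes 0; next tmp becomes -17; next final value 2; calc_v2 runs tmp becomes 2; next acc becomes 2; next (not (max(tmp, a) != abs(abs(a)))) evaluates to false; next acc becomes -2; next res becomes 0; next at i=0:; next res becomes 0; next res becomes 0; next j never enters its loop body; next tmp becomes -17; next final value 2; both end at 2.
Checked all 27 inputs in the declared domain: the outputs agree on every one.
verdict: equivalent


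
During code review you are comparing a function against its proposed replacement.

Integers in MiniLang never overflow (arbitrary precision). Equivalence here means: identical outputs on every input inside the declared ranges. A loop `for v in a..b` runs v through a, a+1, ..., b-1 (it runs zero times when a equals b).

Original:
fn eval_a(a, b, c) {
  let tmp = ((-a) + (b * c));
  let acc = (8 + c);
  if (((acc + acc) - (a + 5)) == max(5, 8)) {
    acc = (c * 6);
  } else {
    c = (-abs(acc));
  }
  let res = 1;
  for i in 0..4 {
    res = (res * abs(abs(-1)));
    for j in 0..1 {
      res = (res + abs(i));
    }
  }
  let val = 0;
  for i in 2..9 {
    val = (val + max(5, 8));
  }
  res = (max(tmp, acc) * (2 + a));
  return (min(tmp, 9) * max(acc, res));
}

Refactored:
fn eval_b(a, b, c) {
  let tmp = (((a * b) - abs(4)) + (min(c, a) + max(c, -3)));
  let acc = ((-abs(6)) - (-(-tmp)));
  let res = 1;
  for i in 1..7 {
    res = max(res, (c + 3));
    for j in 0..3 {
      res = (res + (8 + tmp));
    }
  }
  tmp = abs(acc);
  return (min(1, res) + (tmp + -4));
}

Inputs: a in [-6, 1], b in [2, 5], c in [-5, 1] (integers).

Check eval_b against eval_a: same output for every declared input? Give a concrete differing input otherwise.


a=-6, b=2, c=-5 yields -12 from eval_a but -38 from eval_b.
verdict: not equivalent; witness: a=-6, b=2, c=-5


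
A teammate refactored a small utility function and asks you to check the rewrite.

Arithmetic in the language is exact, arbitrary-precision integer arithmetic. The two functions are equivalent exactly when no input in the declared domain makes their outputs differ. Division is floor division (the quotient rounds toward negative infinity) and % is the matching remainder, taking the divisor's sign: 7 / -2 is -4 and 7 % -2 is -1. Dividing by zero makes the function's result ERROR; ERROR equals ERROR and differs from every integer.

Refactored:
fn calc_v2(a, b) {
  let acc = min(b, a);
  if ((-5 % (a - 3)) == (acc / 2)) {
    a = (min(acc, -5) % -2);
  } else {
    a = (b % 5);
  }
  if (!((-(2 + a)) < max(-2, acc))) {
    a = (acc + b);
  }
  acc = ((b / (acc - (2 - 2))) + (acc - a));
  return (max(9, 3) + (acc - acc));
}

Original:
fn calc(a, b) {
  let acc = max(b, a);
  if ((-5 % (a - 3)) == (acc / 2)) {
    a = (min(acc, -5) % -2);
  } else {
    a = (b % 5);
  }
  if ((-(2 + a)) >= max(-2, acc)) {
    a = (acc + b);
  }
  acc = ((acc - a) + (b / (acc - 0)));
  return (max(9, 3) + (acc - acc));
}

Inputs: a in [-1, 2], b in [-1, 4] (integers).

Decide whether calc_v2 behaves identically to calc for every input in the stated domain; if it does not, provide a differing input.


These are not equivalent — on a=-1, b=0 the outputs split (ERROR vs 9).
calc: acc=0, then ((-5 % (a - 3)) == (acc / 2)) is false, then a=0, then ((-(2 + a)) >= max(-2, acc)) is false, then a zero divisor aborts: ERROR
calc_v2: acc=-1, then ((-5 % (a - 3)) == (acc / 2)) is true, then a=-1, then (!((-(2 + a)) < max(-2, acc))) is true, then a=-1, then acc=0, then returns 9
verdict: not equivalent; witness: a=-1, b=0


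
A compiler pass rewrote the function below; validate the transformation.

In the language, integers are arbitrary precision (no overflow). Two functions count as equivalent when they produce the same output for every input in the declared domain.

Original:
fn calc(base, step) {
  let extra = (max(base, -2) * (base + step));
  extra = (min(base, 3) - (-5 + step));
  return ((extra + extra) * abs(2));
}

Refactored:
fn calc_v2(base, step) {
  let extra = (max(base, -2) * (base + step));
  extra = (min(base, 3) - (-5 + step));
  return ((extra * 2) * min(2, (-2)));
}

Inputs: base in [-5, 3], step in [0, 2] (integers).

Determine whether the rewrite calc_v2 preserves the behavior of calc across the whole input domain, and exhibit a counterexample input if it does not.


base=-5, step=1 yields -4 from calc but 4 from calc_v2.
verdict: not equivalent; witness: base=-5, step=1


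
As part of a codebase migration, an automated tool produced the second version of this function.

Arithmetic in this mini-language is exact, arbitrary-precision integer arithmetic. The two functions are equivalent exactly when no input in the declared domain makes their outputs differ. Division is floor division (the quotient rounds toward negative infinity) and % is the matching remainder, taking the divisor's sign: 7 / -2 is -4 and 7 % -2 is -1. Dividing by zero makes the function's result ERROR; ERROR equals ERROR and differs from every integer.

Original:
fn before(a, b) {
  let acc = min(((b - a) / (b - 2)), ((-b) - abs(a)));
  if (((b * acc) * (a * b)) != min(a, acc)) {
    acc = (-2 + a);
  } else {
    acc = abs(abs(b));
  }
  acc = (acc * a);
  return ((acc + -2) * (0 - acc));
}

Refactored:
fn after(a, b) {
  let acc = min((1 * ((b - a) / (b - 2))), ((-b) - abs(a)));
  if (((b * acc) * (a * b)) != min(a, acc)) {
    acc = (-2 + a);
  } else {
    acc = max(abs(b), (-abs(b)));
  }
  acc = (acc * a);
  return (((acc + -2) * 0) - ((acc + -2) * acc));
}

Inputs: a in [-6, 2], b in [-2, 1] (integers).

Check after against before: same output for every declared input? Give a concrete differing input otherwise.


Behavior is preserved: although constant usage differs, plus arithmetic usage differs, plus min/max/abs usage differs, the outputs never diverge.
One worked example (a=2, b=1) — before: acc = -3; (((b * acc) * (a * b)) != min(a, acc)) -> true; acc = 0; acc = 0; return 0; after: acc = -3; (((b * acc) * (a * b)) != min(a, acc)) -> true; acc = 0; acc = 0; return 0; agreement on 0.
Checked all 36 inputs in the declared domain: the outputs agree on every one.
verdict: equivalent


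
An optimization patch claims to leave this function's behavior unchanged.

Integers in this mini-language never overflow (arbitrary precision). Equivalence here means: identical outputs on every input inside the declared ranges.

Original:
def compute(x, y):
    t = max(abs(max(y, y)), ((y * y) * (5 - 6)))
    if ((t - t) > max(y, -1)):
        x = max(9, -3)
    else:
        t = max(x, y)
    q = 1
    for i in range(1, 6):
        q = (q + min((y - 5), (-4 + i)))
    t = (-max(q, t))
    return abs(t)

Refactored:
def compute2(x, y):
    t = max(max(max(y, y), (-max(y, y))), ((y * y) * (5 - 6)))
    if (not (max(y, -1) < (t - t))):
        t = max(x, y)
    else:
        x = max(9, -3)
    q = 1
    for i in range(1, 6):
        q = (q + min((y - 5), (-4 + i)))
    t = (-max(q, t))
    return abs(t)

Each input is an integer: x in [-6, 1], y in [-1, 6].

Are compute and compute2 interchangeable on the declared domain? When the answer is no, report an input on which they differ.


Comparing the listings, the differences include: min/max/abs usage differs, plus comparison usage differs, plus boolean connective usage differs.
Tracing x=0, y=5: compute: t=5, then ((t - t) > max(y, -1)) is false, then t=5, then q=1, then (i=1), then q=-2, then (i=2), then q=-4, then (i=3), then q=-5, then (i=4), then q=-5, then (i=5), then q=-5, then t=-5, then returns 5 | compute2: t=5, then (not (max(y, -1) < (t - t))) is true, then t=5, then q=1, then (i=1), then q=-2, then (i=2), then q=-4, then (i=3), then q=-5, then (i=4), then q=-5, then (i=5), then q=-5, then t=-5, then returns 5 — matching result 5.
Across all 64 domain points the two functions coincide.
verdict: equivalent


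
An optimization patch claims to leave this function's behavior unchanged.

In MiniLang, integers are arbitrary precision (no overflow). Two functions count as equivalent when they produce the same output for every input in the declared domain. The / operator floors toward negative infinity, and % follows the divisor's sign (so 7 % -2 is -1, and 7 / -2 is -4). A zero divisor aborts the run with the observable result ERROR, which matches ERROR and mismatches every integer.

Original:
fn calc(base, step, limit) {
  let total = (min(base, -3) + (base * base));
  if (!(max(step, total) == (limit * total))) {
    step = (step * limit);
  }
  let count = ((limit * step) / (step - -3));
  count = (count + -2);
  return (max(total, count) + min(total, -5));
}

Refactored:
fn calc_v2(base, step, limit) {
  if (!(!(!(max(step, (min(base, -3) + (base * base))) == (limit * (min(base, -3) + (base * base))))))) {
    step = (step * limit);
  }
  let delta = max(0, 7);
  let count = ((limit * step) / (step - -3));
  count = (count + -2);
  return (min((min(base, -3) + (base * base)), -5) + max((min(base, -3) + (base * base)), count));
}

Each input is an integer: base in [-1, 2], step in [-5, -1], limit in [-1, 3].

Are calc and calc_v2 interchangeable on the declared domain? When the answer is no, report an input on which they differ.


Beyond behavior-preserving changes, the revision adds an assignment to `delta` whose value nothing reads.
Tracing base=2, step=-4, limit=3: calc: total=1, then (!(max(step, total) == (limit * total))) is true, then step=-12, then count=4, then count=2, then returns -3 | calc_v2: (!(!(!(max(step, (min(base, -3) + (base * base))) == (limit * (min(base, -3) + (base * base))))))) is true, then step=-12, then delta=7, then count=4, then count=2, then returns -3 — matching result -3.
Sweeping the whole domain (100 inputs) finds no disagreement.
verdict: equivalent


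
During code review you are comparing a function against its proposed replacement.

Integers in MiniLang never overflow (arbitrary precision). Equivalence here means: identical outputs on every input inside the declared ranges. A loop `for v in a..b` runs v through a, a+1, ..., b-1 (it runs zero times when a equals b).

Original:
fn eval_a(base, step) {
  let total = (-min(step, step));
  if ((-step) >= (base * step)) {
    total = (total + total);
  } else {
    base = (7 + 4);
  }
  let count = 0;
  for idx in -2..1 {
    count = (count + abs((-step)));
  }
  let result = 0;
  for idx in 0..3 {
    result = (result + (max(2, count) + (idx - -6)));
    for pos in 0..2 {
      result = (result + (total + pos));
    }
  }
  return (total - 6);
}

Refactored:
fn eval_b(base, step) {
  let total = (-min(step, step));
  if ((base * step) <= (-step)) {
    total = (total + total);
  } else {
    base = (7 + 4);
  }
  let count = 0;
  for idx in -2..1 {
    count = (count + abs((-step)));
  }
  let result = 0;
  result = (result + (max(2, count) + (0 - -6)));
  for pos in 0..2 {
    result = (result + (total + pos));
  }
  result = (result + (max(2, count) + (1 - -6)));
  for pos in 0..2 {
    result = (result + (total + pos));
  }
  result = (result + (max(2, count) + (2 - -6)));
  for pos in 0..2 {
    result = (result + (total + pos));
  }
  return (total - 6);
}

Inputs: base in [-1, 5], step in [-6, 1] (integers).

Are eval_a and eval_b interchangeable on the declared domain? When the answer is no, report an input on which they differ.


This is a faithful refactor — comparison usage differs, and min/max/abs usage differs, and constant usage differs, and statement counts differ, and loop structure differs, and arithmetic usage differs, but the computed results match everywhere.
Tracing base=3, step=0: eval_a: total := 0 | ((-step) >= (base * step)): true | total := 0 | count := 0 | iter idx=-2: | count := 0 | iter idx=-1: | count := 0 | iter idx=0: | count := 0 | result := 0 | iter idx=0: | result := 8 | iter pos=0: | result := 8 | iter pos=1: | result := 9 | iter idx=1: | result := 18 | iter pos=0: | result := 18 | iter pos=1: | result := 19 | iter idx=2: | result := 29 | iter pos=0: | result := 29 | iter pos=1: | result := 30 | result -6 | eval_b: total := 0 | ((base * step) <= (-step)): true | total := 0 | count := 0 | iter idx=-2: | count := 0 | iter idx=-1: | count := 0 | iter idx=0: | count := 0 | result := 0 | result := 8 | iter pos=0: | result := 8 | iter pos=1: | result := 9 | result := 18 | iter pos=0: | result := 18 | iter pos=1: | result := 19 | result := 29 | iter pos=0: | result := 29 | iter pos=1: | result := 30 | result -6 — matching result -6.
Across all 56 domain points the two functions coincide.
verdict: equivalent


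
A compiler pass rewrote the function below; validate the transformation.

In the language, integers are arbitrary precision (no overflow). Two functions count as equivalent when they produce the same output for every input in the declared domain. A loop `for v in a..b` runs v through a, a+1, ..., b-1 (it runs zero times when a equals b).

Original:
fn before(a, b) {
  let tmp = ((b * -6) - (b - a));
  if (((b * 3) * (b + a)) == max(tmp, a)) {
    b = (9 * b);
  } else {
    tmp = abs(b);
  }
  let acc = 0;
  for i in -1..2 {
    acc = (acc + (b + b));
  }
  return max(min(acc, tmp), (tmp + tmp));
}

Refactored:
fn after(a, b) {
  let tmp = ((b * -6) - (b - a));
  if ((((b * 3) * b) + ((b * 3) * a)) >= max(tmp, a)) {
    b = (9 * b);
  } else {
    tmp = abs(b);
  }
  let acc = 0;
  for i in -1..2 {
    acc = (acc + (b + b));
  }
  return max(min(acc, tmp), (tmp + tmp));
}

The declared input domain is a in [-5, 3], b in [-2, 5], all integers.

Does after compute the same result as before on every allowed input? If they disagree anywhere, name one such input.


These are not equivalent — on a=-5, b=-2 the outputs split (4 vs 18).
before: tmp = 9; (((b * 3) * (b + a)) == max(tmp, a)) -> false; tmp = 2; acc = 0; [i=-1]; acc = -4; [i=0]; acc = -8; [i=1]; acc = -12; return 4
after: tmp = 9; ((((b * 3) * b) + ((b * 3) * a)) >= max(tmp, a)) -> true; b = -18; acc = 0; [i=-1]; acc = -36; [i=0]; acc = -72; [i=1]; acc = -108; return 18
verdict: not equivalent; witness: a=-5, b=-2


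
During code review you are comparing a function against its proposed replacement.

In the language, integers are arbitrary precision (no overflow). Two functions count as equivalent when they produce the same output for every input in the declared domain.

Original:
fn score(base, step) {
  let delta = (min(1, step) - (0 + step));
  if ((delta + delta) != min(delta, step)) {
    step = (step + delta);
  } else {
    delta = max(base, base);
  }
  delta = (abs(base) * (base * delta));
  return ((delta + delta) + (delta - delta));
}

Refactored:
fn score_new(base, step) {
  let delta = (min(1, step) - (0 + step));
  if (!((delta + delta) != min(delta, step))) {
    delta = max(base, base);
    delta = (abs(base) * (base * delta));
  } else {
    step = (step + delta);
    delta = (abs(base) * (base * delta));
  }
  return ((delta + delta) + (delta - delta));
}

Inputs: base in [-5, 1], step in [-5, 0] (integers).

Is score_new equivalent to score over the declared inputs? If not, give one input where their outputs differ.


The two versions differ — the changes include min/max/abs usage differs, plus arithmetic usage differs, plus boolean connective usage differs, plus statement counts differ.
Spot check at base=0, step=-5 — score: delta = 0; ((delta + delta) != min(delta, step)) -> true; step = -5; delta = 0; return 0. score_new: delta = 0; (!((delta + delta) != min(delta, step))) -> false; step = -5; delta = 0; return 0. Both give 0.
Across all 42 domain points the two functions coincide.
verdict: equivalent


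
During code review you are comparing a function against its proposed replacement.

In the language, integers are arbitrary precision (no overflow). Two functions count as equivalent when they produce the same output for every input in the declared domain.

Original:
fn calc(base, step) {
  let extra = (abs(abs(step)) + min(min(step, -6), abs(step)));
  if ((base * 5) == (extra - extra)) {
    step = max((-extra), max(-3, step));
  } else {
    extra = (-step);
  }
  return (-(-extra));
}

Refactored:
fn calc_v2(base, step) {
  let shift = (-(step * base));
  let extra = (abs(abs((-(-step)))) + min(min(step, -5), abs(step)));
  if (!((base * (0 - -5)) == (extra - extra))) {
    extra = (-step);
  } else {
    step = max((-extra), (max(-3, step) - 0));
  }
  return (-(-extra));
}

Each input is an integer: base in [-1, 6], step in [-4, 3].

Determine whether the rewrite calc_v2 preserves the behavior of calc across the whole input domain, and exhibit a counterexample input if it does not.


Consider the input base=0, step=-4.
calc: extra := -2 | ((base * 5) == (extra - extra)): true | step := 2 | result -2
calc_v2: shift := 0 | extra := -1 | (!((base * (0 - -5)) == (extra - extra))): false | step := 1 | result -1
-2 != -1, so the rewrite changes behavior.
verdict: not equivalent; witness: base=0, step=-4


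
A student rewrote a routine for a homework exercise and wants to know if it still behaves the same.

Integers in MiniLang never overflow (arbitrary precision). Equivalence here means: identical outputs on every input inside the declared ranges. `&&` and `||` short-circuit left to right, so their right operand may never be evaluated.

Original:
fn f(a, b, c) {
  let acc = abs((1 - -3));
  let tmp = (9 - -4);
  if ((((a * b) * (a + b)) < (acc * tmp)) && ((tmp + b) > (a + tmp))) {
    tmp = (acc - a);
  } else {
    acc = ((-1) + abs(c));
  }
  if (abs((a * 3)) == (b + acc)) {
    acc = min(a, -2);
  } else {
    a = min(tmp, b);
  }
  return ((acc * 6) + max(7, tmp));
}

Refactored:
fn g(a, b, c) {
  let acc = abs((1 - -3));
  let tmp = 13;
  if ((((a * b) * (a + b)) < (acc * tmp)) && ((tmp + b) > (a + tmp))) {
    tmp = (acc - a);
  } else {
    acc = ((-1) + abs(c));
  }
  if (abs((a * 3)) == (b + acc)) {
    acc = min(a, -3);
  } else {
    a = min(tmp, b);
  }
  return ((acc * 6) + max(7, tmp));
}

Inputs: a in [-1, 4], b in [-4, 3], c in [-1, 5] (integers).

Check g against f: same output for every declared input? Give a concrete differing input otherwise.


The rewrite breaks on a=-1, b=-1, c=5, where the results are 1 and -5.
f: acc = 4; tmp = 13; ((((a * b) * (a + b)) < (acc * tmp)) && ((tmp + b) > (a + tmp))) -> false; acc = 4; (abs((a * 3)) == (b + acc)) -> true; acc = -2; return 1
g: acc = 4; tmp = 13; ((((a * b) * (a + b)) < (acc * tmp)) && ((tmp + b) > (a + tmp))) -> false; acc = 4; (abs((a * 3)) == (b + acc)) -> true; acc = -3; return -5
verdict: not equivalent; witness: a=-1, b=-1, c=5


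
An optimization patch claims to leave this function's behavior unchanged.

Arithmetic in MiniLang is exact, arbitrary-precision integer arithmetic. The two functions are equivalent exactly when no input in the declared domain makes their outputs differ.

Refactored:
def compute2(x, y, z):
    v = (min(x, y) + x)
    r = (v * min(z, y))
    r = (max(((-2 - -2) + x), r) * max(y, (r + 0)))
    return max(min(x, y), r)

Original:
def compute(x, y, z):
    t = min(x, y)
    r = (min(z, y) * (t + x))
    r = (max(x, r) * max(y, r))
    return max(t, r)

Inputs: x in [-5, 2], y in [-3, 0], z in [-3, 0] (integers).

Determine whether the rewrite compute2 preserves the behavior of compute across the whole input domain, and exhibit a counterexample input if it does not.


Comparing the listings, the differences include: arithmetic usage differs, min/max/abs usage differs, local variable names differ, constant usage differs.
Tracing x=0, y=-2, z=-2: compute: t=-2, then r=4, then r=16, then returns 16 | compute2: v=-2, then r=4, then r=16, then returns 16 — matching result 16.
Sweeping the whole domain (128 inputs) finds no disagreement.
verdict: equivalent


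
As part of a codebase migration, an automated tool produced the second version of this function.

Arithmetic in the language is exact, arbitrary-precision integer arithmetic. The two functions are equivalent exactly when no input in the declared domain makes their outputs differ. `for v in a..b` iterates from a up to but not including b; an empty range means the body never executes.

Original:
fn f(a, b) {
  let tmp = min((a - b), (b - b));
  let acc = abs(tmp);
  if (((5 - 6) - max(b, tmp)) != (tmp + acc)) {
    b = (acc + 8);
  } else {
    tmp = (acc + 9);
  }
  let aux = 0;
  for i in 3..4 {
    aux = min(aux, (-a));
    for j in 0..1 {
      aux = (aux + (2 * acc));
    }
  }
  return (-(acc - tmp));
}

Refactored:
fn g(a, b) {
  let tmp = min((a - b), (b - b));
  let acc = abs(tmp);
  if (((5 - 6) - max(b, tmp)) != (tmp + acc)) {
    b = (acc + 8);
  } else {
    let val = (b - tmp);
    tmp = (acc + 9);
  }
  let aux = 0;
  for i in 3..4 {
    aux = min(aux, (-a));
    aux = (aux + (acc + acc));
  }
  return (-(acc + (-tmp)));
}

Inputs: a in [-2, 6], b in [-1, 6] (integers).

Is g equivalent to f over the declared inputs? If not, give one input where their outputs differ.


The two versions differ — the changes include local variable names differ, plus constant usage differs, plus arithmetic usage differs, plus loop structure differs.
One worked example (a=6, b=1) — f: tmp := 0 | acc := 0 | (((5 - 6) - max(b, tmp)) != (tmp + acc)): true | b := 8 | aux := 0 | iter i=3: | aux := -6 | iter j=0: | aux := -6 | result 0; g: tmp := 0 | acc := 0 | (((5 - 6) - max(b, tmp)) != (tmp + acc)): true | b := 8 | aux := 0 | iter i=3: | aux := -6 | aux := -6 | result 0; agreement on 0.
Checked all 72 inputs in the declared domain: the outputs agree on every one.
verdict: equivalent
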